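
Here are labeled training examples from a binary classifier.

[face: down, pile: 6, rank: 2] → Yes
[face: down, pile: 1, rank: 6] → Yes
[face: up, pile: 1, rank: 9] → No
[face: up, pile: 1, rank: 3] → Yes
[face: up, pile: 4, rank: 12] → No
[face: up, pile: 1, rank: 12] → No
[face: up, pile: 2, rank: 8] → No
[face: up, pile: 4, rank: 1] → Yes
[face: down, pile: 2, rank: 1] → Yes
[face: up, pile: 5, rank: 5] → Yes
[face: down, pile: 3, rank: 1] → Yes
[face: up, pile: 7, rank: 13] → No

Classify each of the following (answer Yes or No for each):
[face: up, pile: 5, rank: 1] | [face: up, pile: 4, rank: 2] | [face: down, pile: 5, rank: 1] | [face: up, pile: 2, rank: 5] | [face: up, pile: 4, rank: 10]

Yes, Yes, Yes, Yes, No

The pattern is that an item is 'Yes' exactly when: rank ≤ 6.
[face: up, pile: 5, rank: 1]: rank = 1 — qualifies, so Yes. [face: up, pile: 4, rank: 2]: rank = 2 — qualifies, so Yes. [face: down, pile: 5, rank: 1]: rank = 1 — qualifies, so Yes. [face: up, pile: 2, rank: 5]: rank = 5 — qualifies, so Yes. [face: up, pile: 4, rank: 10]: rank = 10 — does not pass, so No.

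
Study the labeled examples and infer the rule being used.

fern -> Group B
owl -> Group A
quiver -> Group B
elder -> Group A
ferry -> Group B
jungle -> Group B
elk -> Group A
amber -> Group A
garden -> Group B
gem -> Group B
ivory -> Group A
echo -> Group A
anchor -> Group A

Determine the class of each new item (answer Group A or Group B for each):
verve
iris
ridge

Group B, Group A, Group B

Comparing the two groups points to one rule — starts with a vowel.
verve: starts with 'v' — does not fit, so Group B. iris: starts with 'i' — fits, so Group A. ridge: starts with 'r' — does not fit, so Group B.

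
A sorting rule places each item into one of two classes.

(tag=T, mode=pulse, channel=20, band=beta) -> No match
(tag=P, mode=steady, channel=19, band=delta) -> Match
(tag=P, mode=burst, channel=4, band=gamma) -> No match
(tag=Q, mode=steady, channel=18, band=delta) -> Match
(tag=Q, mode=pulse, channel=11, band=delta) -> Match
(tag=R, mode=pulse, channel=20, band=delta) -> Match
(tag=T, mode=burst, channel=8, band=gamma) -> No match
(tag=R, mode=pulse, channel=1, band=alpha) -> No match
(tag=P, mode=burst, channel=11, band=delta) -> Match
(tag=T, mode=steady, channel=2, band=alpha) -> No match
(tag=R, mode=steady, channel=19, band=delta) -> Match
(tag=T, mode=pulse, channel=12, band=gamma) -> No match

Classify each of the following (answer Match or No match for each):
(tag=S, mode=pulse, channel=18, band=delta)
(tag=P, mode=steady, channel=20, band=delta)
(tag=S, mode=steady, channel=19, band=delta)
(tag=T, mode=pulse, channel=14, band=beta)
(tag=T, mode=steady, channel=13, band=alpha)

The distinguishing property — band is delta — holds for all the 'Match' cases and none of the 'No match' cases.
(tag=S, mode=pulse, channel=18, band=delta): Match (band is delta). (tag=P, mode=steady, channel=20, band=delta): Match (band is delta). (tag=S, mode=steady, channel=19, band=delta): Match (band is delta). (tag=T, mode=pulse, channel=14, band=beta): No match (band is beta). (tag=T, mode=steady, channel=13, band=alpha): No match (band is alpha).

Match, Match, Match, No match, No match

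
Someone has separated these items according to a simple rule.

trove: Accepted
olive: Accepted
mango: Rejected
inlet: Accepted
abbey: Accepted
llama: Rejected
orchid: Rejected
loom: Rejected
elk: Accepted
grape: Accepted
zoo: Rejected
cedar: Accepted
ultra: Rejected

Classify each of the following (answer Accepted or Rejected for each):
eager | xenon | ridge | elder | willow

Checking candidate rules against both groups, what survives is: contains 'e'.
eager: Accepted (has 'e').
xenon: Accepted (has 'e').
ridge: Accepted (has 'e').
elder: Accepted (has 'e').
willow: Rejected (no 'e').

Accepted, Accepted, Accepted, Accepted, Rejected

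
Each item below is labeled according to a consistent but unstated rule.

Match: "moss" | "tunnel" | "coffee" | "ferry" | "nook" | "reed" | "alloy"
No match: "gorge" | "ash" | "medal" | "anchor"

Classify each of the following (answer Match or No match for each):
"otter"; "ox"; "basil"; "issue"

Match, No match, No match, Match

One predicate separates the groups cleanly: has a double letter.
"otter" → 'tt' doubled → Match. "ox" → no doubled letter → No match. "basil" → no doubled letter → No match. "issue" → 'ss' doubled → Match.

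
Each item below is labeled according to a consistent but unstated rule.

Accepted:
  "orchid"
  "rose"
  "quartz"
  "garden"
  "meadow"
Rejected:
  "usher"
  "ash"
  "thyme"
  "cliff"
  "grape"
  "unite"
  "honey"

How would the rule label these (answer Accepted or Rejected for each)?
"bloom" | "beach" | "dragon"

Rejected, Rejected, Accepted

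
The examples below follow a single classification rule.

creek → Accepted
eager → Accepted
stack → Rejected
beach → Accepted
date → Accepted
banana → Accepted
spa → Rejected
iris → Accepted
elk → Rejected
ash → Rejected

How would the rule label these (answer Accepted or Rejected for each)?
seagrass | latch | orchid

Accepted, Rejected, Accepted

Every 'Accepted' example satisfies: has ≥ 2 vowels. None of the 'Rejected' examples do.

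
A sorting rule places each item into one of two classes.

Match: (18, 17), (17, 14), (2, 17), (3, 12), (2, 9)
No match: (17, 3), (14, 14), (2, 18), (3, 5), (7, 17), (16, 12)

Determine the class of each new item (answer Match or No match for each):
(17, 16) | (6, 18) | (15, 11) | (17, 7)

The common property of the 'Match' items is: sum is odd. No 'No match' item has it.

Match, No match, No match, No match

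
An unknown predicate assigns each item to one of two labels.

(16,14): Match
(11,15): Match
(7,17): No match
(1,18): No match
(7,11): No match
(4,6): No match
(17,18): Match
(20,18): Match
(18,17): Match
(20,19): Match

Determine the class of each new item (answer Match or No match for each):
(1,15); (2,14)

The distinguishing property — sum ≥ 26 — holds for all the 'Match' cases and none of the 'No match' cases.
(1,15) — 1+15 = 16, hence No match. (2,14) — 2+14 = 16, hence No match.

No match, No match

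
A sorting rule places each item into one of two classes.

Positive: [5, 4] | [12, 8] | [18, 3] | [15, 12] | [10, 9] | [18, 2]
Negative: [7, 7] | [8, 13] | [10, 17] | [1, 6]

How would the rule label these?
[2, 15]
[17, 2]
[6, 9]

The common property of the 'Positive' items is: first > second. No 'Negative' item has it.
[2, 15] — 2 < 15, hence Negative.
[17, 2] — 17 > 2, hence Positive.
[6, 9] — 6 < 9, hence Negative.

Negative, Positive, Negative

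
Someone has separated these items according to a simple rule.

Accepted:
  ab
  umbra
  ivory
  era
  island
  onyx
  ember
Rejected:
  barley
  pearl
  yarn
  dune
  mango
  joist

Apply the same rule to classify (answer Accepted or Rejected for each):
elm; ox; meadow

Accepted, Accepted, Rejected

The rule appears to be: starts with a vowel.
elm — starts with 'e', hence Accepted.
ox — starts with 'o', hence Accepted.
meadow — starts with 'm', hence Rejected.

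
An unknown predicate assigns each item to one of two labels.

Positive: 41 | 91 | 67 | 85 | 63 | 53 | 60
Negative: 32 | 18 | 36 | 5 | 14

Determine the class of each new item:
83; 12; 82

Every 'Positive' example satisfies: at least 41. None of the 'Negative' examples do.
83: 83 ≥ 41, matches → Positive.
12: 12 < 41, fails this test → Negative.
82: 82 ≥ 41, matches → Positive.

Positive, Negative, Positive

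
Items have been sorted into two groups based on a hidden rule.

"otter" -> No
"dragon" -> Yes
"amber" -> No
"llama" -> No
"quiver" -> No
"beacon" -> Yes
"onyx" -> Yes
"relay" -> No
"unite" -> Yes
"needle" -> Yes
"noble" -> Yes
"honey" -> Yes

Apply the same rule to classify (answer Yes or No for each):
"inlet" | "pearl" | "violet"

Yes, No, No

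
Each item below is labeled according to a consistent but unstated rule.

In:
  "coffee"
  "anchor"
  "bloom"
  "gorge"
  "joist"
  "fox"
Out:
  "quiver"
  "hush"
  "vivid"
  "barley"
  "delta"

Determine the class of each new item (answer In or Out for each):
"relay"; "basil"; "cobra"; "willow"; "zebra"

All 'In' examples share one property — contains 'o' — and every 'Out' example lacks it.
Out: "relay", since no 'o'.
Out: "basil", since no 'o'.
In: "cobra", since has 'o'.
In: "willow", since has 'o'.
Out: "zebra", since no 'o'.

Out, Out, In, In, Out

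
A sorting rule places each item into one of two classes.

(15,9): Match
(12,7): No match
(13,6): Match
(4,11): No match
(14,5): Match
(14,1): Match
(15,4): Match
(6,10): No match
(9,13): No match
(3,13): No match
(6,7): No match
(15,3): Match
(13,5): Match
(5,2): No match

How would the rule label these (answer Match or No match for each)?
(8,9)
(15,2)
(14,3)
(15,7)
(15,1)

Rule: first ≥ 13. This holds for each 'Match' example and fails for each 'No match' one.
(8,9) — first 8, hence No match. (15,2) — first 15, hence Match. (14,3) — first 14, hence Match. (15,7) — first 15, hence Match. (15,1) — first 15, hence Match.

No match, Match, Match, Match, Match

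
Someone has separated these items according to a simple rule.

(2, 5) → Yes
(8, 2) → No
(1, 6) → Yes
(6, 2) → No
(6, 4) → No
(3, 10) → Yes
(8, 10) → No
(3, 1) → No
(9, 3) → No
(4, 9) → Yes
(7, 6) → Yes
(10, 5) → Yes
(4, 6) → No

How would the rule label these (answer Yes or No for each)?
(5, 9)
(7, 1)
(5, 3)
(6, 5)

All 'Yes' examples share one property — sum is odd — and every 'No' example lacks it.
No: (5, 9), since 5+9 = 14.
No: (7, 1), since 7+1 = 8.
No: (5, 3), since 5+3 = 8.
Yes: (6, 5), since 6+5 = 11.

No, No, No, Yes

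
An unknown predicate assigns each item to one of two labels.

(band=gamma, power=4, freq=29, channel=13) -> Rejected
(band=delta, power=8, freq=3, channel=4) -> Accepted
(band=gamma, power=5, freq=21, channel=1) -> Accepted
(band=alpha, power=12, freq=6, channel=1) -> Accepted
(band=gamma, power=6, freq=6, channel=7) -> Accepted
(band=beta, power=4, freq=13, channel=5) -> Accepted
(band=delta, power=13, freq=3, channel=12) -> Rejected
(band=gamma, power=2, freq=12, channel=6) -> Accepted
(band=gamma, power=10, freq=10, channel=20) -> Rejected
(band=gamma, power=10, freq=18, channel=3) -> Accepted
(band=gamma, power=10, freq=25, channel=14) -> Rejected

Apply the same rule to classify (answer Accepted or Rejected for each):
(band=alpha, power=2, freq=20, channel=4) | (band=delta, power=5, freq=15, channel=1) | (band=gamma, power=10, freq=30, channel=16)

Accepted, Accepted, Rejected

The common property of the 'Accepted' items is: channel ≤ 7. No 'Rejected' item has it.
(band=alpha, power=2, freq=20, channel=4): channel = 4 — has this property, so Accepted.
(band=delta, power=5, freq=15, channel=1): channel = 1 — has this property, so Accepted.
(band=gamma, power=10, freq=30, channel=16): channel = 16 — doesn't qualify, so Rejected.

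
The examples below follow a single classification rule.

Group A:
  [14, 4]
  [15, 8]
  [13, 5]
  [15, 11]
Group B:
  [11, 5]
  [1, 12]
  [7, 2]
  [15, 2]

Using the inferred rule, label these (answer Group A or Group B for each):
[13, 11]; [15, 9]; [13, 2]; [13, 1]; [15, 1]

Every 'Group A' example satisfies: sum ≥ 18. None of the 'Group B' examples do.
[13, 11] — 13+11 = 24, hence Group A.
[15, 9] — 15+9 = 24, hence Group A.
[13, 2] — 13+2 = 15, hence Group B.
[13, 1] — 13+1 = 14, hence Group B.
[15, 1] — 15+1 = 16, hence Group B.

Group A, Group A, Group B, Group B, Group B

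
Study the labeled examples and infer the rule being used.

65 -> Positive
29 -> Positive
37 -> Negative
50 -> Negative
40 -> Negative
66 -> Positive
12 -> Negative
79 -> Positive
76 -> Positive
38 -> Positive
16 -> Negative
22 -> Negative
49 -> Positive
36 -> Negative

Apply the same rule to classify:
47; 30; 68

Positive, Negative, Positive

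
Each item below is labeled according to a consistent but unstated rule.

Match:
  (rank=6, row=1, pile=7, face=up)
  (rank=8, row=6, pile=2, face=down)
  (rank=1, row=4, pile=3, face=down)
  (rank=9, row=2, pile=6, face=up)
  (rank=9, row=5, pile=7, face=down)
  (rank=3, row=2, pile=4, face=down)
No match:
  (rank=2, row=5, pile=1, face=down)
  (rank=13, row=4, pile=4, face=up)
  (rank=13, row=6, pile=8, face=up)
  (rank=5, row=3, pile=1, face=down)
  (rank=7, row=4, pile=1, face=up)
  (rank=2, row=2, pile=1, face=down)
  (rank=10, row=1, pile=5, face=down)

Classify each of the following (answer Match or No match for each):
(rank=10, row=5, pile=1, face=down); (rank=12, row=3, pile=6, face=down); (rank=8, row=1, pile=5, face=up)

No match, No match, Match

The classifier is using: pile ≥ 2 AND rank ≤ 9.
(rank=10, row=5, pile=1, face=down): pile = 1, rank = 10, does not fit → No match.
(rank=12, row=3, pile=6, face=down): pile = 6, rank = 12, does not fit → No match.
(rank=8, row=1, pile=5, face=up): pile = 5, rank = 8, matches → Match.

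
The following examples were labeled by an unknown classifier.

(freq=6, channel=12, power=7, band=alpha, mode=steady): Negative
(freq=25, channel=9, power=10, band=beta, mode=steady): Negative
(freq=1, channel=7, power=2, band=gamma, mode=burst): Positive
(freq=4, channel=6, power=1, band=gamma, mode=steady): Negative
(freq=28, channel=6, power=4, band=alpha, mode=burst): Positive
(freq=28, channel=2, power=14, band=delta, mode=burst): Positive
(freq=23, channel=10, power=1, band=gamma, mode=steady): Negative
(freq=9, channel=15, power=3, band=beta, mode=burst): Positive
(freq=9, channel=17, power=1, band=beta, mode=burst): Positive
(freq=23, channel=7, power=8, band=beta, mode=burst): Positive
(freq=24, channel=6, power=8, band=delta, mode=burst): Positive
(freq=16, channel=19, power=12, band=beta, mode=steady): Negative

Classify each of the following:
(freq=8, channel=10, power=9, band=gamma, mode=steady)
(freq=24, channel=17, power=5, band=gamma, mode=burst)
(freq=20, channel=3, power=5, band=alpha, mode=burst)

The simplest hypothesis consistent with all the labels is: mode is burst.
(freq=8, channel=10, power=9, band=gamma, mode=steady) → mode is steady → Negative.
(freq=24, channel=17, power=5, band=gamma, mode=burst) → mode is burst → Positive.
(freq=20, channel=3, power=5, band=alpha, mode=burst) → mode is burst → Positive.

Negative, Positive, Positive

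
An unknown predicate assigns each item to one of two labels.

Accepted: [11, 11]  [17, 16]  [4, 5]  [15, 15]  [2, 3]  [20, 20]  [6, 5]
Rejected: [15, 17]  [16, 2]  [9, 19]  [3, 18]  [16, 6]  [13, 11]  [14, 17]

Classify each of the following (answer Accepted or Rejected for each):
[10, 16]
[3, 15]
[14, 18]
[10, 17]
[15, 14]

Rejected, Rejected, Rejected, Rejected, Accepted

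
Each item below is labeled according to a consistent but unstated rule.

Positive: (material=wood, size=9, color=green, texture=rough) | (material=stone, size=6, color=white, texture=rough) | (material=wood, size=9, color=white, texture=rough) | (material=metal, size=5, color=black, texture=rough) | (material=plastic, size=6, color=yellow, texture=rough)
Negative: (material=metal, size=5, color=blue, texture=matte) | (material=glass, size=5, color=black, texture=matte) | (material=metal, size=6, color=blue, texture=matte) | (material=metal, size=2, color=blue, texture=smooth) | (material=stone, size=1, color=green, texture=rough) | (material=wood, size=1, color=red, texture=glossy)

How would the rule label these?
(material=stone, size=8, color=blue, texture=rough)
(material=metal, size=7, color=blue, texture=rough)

Positive, Positive

'Positive' ⟺ texture is rough AND size ≥ 2.
(material=stone, size=8, color=blue, texture=rough) — texture is rough, size = 8, hence Positive.
(material=metal, size=7, color=blue, texture=rough) — texture is rough, size = 7, hence Positive.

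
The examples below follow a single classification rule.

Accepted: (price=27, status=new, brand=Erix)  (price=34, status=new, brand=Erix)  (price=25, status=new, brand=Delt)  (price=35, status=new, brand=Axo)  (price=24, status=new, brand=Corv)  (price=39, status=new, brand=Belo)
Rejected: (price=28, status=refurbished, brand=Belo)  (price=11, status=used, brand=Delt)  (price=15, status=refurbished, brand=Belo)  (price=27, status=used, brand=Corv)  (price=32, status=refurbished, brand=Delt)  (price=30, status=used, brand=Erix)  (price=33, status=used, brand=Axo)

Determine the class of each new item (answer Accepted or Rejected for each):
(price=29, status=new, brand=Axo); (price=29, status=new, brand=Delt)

Accepted, Accepted

Every 'Accepted' example satisfies: status is new. None of the 'Rejected' examples do.
(price=29, status=new, brand=Axo): status is new — checks out, so Accepted.
(price=29, status=new, brand=Delt): status is new — checks out, so Accepted.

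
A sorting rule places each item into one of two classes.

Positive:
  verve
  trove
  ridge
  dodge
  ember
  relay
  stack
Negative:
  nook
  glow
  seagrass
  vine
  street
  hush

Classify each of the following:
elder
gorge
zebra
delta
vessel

Positive, Positive, Positive, Positive, Negative

Rule: odd length. This holds for each 'Positive' example and fails for each 'Negative' one.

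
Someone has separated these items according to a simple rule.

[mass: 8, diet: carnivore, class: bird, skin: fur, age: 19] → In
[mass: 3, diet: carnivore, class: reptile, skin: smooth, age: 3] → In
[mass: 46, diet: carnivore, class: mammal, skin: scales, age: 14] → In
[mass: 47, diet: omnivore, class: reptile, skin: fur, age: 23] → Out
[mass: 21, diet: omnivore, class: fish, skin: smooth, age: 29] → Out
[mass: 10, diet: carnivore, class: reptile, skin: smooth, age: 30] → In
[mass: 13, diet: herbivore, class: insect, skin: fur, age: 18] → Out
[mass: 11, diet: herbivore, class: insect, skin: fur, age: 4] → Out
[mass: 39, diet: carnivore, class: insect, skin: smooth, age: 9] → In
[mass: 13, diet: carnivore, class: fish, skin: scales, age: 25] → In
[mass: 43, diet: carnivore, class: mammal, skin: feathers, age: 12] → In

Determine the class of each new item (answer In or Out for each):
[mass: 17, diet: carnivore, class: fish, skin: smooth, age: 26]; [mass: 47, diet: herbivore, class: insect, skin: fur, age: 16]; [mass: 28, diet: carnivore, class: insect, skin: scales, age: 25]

In, Out, In

The common property of the 'In' items is: diet is carnivore. No 'Out' item has it.
[mass: 17, diet: carnivore, class: fish, skin: smooth, age: 26]: In (diet is carnivore).
[mass: 47, diet: herbivore, class: insect, skin: fur, age: 16]: Out (diet is herbivore).
[mass: 28, diet: carnivore, class: insect, skin: scales, age: 25]: In (diet is carnivore).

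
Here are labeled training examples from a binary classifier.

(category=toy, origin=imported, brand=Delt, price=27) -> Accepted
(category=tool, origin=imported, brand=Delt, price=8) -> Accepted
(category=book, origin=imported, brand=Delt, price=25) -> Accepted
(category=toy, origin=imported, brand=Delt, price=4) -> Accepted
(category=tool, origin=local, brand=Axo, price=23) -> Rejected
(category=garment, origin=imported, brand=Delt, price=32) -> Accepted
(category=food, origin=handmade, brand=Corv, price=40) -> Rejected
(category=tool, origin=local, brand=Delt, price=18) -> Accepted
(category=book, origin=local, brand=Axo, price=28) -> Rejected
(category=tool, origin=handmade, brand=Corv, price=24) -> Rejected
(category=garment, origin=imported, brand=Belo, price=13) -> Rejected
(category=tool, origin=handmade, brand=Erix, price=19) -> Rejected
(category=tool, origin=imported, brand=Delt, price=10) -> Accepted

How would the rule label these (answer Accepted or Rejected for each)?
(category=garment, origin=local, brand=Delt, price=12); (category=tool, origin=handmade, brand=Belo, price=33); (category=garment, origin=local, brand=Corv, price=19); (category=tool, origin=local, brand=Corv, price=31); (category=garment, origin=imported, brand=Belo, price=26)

All 'Accepted' examples share one property — brand is Delt — and every 'Rejected' example lacks it.
(category=garment, origin=local, brand=Delt, price=12): brand is Delt, checks out → Accepted. (category=tool, origin=handmade, brand=Belo, price=33): brand is Belo, doesn't match → Rejected. (category=garment, origin=local, brand=Corv, price=19): brand is Corv, doesn't match → Rejected. (category=tool, origin=local, brand=Corv, price=31): brand is Corv, doesn't match → Rejected. (category=garment, origin=imported, brand=Belo, price=26): brand is Belo, doesn't match → Rejected.

Accepted, Rejected, Rejected, Rejected, Rejected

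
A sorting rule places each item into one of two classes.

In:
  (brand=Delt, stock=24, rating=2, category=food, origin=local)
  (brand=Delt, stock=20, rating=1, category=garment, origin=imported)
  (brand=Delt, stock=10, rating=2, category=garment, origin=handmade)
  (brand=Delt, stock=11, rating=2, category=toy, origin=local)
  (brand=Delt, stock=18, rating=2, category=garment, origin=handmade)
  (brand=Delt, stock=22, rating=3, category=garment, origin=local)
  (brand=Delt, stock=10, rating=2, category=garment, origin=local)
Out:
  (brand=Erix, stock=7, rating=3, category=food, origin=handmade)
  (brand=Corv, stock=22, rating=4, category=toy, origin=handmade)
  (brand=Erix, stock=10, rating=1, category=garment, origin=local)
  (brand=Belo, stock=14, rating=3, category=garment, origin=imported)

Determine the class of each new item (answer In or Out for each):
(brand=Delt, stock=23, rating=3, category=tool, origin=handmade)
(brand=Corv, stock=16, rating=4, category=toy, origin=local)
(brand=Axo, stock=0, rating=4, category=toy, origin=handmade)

In, Out, Out

The common property of the 'In' items is: brand is Delt. No 'Out' item has it.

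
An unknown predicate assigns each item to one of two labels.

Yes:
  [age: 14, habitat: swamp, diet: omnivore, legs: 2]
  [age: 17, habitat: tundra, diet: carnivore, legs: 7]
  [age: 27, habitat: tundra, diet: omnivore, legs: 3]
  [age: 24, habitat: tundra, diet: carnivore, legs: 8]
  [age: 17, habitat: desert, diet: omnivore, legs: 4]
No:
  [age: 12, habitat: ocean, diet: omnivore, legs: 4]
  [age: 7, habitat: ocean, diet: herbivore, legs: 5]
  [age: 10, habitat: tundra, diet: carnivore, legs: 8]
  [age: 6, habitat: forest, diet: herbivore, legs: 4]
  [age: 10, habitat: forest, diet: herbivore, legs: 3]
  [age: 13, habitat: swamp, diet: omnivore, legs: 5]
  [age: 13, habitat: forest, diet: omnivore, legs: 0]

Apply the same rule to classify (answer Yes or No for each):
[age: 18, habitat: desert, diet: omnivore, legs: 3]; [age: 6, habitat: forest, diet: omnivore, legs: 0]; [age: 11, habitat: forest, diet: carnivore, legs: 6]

The classifier is using: age ≥ 14.
[age: 18, habitat: desert, diet: omnivore, legs: 3]: age = 18 — has this property, so Yes.
[age: 6, habitat: forest, diet: omnivore, legs: 0]: age = 6 — fails the rule, so No.
[age: 11, habitat: forest, diet: carnivore, legs: 6]: age = 11 — fails the rule, so No.

Yes, No, No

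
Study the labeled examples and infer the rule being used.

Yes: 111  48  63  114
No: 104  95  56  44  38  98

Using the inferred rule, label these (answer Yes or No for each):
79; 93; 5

No, Yes, No

Checking candidate rules against both groups, what survives is: multiple of 3.
79: 79 = 3·26 + 1, fails this test → No.
93: 93 = 3·31, fits → Yes.
5: 5 = 3·1 + 2, fails this test → No.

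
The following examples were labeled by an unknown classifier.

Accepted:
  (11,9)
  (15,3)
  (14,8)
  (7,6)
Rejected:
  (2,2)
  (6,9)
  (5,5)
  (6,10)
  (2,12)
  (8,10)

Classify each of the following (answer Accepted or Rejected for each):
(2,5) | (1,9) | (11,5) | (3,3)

Rejected, Rejected, Accepted, Rejected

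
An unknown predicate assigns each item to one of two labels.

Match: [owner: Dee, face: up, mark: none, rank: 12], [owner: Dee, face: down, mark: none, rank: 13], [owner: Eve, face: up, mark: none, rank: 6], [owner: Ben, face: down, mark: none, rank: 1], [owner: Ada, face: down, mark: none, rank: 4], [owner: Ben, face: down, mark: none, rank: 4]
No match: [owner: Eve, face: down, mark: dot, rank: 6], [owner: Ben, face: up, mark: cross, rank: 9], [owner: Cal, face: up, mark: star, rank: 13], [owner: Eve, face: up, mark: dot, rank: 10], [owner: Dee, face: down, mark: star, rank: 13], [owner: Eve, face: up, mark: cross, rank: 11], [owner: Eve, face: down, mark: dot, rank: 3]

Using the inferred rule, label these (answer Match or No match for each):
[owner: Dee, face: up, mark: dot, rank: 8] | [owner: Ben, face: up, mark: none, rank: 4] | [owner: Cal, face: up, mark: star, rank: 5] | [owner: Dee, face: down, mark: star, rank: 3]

No match, Match, No match, No match

'Match' ⟺ mark is none.
[owner: Dee, face: up, mark: dot, rank: 8] — mark is dot, hence No match.
[owner: Ben, face: up, mark: none, rank: 4] — mark is none, hence Match.
[owner: Cal, face: up, mark: star, rank: 5] — mark is star, hence No match.
[owner: Dee, face: down, mark: star, rank: 3] — mark is star, hence No match.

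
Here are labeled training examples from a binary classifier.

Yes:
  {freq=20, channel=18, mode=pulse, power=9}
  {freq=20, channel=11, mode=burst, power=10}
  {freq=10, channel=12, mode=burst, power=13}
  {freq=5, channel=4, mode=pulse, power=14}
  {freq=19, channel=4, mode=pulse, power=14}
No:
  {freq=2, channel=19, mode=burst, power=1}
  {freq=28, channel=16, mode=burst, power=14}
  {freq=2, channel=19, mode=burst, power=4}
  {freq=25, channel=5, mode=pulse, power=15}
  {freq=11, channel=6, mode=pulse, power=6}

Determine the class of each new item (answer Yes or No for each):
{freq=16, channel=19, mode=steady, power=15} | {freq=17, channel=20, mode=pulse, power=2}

Yes, No

The common property of the 'Yes' items is: freq ≤ 20 AND power ≥ 9. No 'No' item has it.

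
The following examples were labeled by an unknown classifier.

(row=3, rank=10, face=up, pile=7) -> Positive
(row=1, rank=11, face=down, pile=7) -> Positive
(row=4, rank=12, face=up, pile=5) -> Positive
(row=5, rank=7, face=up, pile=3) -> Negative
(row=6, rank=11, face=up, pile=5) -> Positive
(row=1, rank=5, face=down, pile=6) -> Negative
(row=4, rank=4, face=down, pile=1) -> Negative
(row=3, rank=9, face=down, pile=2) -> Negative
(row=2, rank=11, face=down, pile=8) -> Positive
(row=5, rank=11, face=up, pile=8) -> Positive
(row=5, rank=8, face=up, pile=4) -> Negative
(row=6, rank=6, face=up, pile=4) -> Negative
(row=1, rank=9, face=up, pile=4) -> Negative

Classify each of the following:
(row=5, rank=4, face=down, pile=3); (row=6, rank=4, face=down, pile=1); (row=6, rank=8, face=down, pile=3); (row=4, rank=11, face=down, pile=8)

Negative, Negative, Negative, Positive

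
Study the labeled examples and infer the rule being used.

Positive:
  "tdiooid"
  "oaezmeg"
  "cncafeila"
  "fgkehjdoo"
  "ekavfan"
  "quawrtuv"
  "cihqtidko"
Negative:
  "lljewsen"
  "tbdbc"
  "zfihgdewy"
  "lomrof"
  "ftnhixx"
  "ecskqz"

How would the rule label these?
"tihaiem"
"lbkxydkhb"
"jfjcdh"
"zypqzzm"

One predicate separates the groups cleanly: has ≥ 3 vowels.
"tihaiem": 4 vowels — has this property, so Positive.
"lbkxydkhb": 0 vowels — doesn't qualify, so Negative.
"jfjcdh": 0 vowels — doesn't qualify, so Negative.
"zypqzzm": 0 vowels — doesn't qualify, so Negative.

Positive, Negative, Negative, Negative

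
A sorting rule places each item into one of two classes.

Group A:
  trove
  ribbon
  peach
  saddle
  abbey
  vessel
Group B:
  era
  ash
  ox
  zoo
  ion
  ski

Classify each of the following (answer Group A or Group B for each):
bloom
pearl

Group A, Group A

Every 'Group A' example satisfies: length ≥ 5. None of the 'Group B' examples do.
bloom: Group A (length 5).
pearl: Group A (length 5).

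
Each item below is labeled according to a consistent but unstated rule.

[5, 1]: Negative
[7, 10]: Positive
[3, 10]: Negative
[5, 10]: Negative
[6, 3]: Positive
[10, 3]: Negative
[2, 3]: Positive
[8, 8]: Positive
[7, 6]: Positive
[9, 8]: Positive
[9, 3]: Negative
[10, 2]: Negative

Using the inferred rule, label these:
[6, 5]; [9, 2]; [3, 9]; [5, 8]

Positive, Negative, Negative, Positive

The classifier is using: |first − second| ≤ 3.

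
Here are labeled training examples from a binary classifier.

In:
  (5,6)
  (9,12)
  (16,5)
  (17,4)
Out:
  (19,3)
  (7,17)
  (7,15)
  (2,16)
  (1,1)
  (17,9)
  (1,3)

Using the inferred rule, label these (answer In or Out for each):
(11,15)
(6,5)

Out, In

All 'In' examples share one property — sum is odd — and every 'Out' example lacks it.
(11,15) → 11+15 = 26 → Out. (6,5) → 6+5 = 11 → In.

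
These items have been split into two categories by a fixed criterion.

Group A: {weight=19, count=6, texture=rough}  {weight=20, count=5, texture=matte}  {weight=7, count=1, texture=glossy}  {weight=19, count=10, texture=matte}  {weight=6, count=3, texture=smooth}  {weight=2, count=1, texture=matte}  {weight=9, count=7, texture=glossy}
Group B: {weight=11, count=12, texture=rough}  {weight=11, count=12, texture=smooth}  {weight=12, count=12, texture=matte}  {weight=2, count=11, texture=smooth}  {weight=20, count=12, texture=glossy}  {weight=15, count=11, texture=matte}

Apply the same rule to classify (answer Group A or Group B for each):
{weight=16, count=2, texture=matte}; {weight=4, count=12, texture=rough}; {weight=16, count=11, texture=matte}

Group A, Group B, Group B

Rule: count ≤ 10. This holds for each 'Group A' example and fails for each 'Group B' one.
{weight=16, count=2, texture=matte} — count = 2, hence Group A.
{weight=4, count=12, texture=rough} — count = 12, hence Group B.
{weight=16, count=11, texture=matte} — count = 11, hence Group B.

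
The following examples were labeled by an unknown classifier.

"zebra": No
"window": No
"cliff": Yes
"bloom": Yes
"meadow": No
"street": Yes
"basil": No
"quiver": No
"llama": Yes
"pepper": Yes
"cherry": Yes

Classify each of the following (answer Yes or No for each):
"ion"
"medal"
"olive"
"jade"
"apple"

No, No, No, No, Yes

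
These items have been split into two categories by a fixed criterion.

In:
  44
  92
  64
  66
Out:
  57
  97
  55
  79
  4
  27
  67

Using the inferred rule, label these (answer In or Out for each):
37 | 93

Out, Out

The common property of the 'In' items is: even AND at least 27. No 'Out' item has it.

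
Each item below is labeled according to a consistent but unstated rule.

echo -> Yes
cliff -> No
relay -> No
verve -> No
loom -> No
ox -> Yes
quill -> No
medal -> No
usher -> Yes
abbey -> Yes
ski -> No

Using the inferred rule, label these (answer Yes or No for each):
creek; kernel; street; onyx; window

No, No, No, Yes, No

The rule appears to be: starts with a vowel.
creek: starts with 'c' — fails this test, so No.
kernel: starts with 'k' — fails this test, so No.
street: starts with 's' — fails this test, so No.
onyx: starts with 'o' — meets the rule, so Yes.
window: starts with 'w' — fails this test, so No.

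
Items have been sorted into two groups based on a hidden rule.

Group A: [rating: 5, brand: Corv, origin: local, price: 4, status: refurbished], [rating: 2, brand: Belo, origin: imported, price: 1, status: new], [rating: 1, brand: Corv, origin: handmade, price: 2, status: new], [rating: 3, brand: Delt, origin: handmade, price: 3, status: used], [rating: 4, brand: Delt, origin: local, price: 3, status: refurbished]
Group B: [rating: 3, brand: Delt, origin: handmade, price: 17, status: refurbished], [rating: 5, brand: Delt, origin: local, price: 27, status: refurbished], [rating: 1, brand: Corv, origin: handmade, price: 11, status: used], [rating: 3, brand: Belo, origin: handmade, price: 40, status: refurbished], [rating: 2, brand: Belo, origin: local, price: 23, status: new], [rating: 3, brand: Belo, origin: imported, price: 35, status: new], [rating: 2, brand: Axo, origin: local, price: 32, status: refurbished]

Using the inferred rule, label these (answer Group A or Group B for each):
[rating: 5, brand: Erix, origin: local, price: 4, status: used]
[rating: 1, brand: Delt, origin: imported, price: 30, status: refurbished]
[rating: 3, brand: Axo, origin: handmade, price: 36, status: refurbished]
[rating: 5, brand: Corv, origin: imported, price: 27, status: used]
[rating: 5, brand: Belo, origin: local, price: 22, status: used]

The common property of the 'Group A' items is: price ≤ 4. No 'Group B' item has it.
[rating: 5, brand: Erix, origin: local, price: 4, status: used] → price = 4 → Group A.
[rating: 1, brand: Delt, origin: imported, price: 30, status: refurbished] → price = 30 → Group B.
[rating: 3, brand: Axo, origin: handmade, price: 36, status: refurbished] → price = 36 → Group B.
[rating: 5, brand: Corv, origin: imported, price: 27, status: used] → price = 27 → Group B.
[rating: 5, brand: Belo, origin: local, price: 22, status: used] → price = 22 → Group B.

Group A, Group B, Group B, Group B, Group B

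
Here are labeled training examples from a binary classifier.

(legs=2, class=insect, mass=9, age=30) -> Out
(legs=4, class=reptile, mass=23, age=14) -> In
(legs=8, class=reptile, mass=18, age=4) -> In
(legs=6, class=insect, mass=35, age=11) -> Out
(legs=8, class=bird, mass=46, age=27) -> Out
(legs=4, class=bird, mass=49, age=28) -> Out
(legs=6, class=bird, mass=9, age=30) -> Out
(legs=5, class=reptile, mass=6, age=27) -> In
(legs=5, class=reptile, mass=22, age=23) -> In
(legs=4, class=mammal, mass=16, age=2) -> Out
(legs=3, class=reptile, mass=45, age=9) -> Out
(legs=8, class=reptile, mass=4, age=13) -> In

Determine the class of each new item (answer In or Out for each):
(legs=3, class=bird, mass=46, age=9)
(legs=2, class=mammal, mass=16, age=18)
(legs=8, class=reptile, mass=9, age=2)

All 'In' examples share one property — class is reptile AND legs ≥ 4 — and every 'Out' example lacks it.

Out, Out, In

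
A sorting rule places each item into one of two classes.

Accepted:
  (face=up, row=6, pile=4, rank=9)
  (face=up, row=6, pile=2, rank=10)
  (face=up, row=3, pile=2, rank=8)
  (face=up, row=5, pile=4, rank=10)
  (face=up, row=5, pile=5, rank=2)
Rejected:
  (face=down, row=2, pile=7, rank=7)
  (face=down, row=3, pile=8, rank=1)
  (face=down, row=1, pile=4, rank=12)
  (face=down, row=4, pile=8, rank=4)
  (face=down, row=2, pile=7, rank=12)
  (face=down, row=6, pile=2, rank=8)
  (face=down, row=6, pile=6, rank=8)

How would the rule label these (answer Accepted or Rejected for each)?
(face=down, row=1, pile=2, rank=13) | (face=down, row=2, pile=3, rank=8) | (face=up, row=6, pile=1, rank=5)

All 'Accepted' examples share one property — face is up — and every 'Rejected' example lacks it.

Rejected, Rejected, Accepted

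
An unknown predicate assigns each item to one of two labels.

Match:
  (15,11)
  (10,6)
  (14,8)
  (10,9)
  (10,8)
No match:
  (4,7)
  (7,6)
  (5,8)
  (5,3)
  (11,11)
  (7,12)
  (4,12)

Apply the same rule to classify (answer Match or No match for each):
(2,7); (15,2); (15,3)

No match, Match, Match

The simplest hypothesis consistent with all the labels is: first > second AND sum ≥ 16.
(2,7) — 2 < 7, 2+7 = 9, hence No match.
(15,2) — 15 > 2, 15+2 = 17, hence Match.
(15,3) — 15 > 3, 15+3 = 18, hence Match.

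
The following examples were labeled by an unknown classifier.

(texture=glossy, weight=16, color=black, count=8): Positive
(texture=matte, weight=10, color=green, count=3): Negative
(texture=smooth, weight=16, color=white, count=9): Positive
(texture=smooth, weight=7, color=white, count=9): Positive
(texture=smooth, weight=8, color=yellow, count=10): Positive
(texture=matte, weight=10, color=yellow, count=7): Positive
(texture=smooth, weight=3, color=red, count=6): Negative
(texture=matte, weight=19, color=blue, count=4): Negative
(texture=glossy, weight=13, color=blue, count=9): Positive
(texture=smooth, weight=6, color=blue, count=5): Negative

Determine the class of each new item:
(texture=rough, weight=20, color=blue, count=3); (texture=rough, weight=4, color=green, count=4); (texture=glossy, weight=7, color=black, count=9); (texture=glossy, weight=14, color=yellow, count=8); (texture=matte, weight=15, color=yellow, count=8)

Negative, Negative, Positive, Positive, Positive

One predicate separates the groups cleanly: count ≥ 7.
Negative: (texture=rough, weight=20, color=blue, count=3), since count = 3.
Negative: (texture=rough, weight=4, color=green, count=4), since count = 4.
Positive: (texture=glossy, weight=7, color=black, count=9), since count = 9.
Positive: (texture=glossy, weight=14, color=yellow, count=8), since count = 8.
Positive: (texture=matte, weight=15, color=yellow, count=8), since count = 8.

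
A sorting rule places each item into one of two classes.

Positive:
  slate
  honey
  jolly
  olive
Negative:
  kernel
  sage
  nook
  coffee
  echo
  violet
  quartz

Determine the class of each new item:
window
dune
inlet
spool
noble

Negative, Negative, Positive, Positive, Positive

The rule appears to be: odd length.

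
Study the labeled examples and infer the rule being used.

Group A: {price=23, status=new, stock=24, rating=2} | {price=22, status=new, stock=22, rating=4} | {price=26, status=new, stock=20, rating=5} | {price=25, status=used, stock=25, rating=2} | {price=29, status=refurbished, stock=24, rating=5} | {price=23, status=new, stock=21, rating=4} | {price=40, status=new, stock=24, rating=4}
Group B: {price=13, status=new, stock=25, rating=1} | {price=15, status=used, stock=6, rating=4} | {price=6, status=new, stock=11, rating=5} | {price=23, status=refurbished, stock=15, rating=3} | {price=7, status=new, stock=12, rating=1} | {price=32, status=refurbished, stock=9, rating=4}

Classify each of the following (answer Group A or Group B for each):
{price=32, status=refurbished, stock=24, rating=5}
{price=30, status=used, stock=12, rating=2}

Rule: stock ≥ 20 AND price ≥ 15. This holds for each 'Group A' example and fails for each 'Group B' one.

Group A, Group B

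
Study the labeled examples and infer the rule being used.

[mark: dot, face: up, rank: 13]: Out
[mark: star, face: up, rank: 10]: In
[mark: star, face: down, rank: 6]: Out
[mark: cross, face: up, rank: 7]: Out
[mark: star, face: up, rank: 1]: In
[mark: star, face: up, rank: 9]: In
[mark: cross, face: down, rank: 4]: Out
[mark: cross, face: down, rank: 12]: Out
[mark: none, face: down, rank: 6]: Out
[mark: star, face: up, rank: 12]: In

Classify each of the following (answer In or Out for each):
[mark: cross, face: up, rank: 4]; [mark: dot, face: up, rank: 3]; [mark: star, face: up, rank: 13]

The distinguishing property — face is up AND mark is star — holds for all the 'In' cases and none of the 'Out' cases.
[mark: cross, face: up, rank: 4]: face is up, mark is cross — fails this test, so Out. [mark: dot, face: up, rank: 3]: face is up, mark is dot — fails this test, so Out. [mark: star, face: up, rank: 13]: face is up, mark is star — has this property, so In.

Out, Out, In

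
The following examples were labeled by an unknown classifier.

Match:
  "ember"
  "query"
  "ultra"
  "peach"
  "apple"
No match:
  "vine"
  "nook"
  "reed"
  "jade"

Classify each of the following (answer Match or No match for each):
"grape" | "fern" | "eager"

Match, No match, Match

Rule: odd length. This holds for each 'Match' example and fails for each 'No match' one.
Match: "grape", since length 5.
No match: "fern", since length 4.
Match: "eager", since length 5.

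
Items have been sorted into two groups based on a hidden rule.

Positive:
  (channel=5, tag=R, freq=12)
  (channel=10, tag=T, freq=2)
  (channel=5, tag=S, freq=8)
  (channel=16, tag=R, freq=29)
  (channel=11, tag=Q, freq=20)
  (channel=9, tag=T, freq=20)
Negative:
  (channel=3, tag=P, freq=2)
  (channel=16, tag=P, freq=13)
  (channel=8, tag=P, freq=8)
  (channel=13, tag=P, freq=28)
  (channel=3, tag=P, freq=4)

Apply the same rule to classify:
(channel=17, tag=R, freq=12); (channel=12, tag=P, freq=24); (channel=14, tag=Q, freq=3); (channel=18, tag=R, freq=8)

Positive, Negative, Positive, Positive

Rule: tag is not P. This holds for each 'Positive' example and fails for each 'Negative' one.
(channel=17, tag=R, freq=12): tag is R, has this property → Positive. (channel=12, tag=P, freq=24): tag is P, does not pass → Negative. (channel=14, tag=Q, freq=3): tag is Q, has this property → Positive. (channel=18, tag=R, freq=8): tag is R, has this property → Positive.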